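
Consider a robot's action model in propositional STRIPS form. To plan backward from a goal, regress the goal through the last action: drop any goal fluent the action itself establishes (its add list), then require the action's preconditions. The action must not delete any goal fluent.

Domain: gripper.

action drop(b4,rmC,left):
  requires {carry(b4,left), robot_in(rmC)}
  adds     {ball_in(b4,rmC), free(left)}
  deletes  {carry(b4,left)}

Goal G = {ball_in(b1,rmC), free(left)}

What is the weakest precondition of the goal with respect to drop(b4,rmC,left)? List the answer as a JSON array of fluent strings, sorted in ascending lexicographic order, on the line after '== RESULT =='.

Compute (G \ add) ∪ pre:
  G ∩ del = {}  (empty — regression defined)
  G \ add = {ball_in(b1,rmC), free(left)} \ {ball_in(b4,rmC), free(left)} = {ball_in(b1,rmC)}
  ∪ pre   = {ball_in(b1,rmC)} ∪ {carry(b4,left), robot_in(rmC)}
          = {ball_in(b1,rmC), carry(b4,left), robot_in(rmC)}

== RESULT ==
["ball_in(b1,rmC)", "carry(b4,left)", "robot_in(rmC)"]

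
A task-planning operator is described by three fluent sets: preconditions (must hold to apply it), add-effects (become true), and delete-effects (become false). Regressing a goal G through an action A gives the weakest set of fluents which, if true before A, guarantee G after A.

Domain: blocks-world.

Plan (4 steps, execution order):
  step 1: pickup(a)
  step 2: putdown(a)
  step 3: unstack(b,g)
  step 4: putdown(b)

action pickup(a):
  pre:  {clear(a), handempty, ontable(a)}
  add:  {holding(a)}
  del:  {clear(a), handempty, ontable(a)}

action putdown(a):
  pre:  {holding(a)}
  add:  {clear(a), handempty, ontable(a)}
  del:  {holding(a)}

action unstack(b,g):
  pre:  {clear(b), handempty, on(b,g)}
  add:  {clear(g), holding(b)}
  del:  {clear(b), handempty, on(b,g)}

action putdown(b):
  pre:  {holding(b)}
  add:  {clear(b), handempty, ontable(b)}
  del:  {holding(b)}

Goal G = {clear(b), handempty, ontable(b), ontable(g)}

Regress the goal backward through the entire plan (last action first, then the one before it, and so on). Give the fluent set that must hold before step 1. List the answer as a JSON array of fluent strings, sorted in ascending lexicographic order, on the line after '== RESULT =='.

Work backward from the goal:
  through step 4 (putdown(b)): drop {clear(b), handempty, ontable(b)}, keep {ontable(g)}, require {holding(b)}
    → {holding(b), ontable(g)}
  through step 3 (unstack(b,g)): drop {holding(b)}, keep {ontable(g)}, require {clear(b), handempty, on(b,g)}
    → {clear(b), handempty, on(b,g), ontable(g)}
  through step 2 (putdown(a)): drop {handempty}, keep {clear(b), on(b,g), ontable(g)}, require {holding(a)}
    → {clear(b), holding(a), on(b,g), ontable(g)}
  through step 1 (pickup(a)): drop {holding(a)}, keep {clear(b), on(b,g), ontable(g)}, require {clear(a), handempty, ontable(a)}
    → {clear(a), clear(b), handempty, on(b,g), ontable(a), ontable(g)}

== RESULT ==
["clear(a)", "clear(b)", "handempty", "on(b,g)", "ontable(a)", "ontable(g)"]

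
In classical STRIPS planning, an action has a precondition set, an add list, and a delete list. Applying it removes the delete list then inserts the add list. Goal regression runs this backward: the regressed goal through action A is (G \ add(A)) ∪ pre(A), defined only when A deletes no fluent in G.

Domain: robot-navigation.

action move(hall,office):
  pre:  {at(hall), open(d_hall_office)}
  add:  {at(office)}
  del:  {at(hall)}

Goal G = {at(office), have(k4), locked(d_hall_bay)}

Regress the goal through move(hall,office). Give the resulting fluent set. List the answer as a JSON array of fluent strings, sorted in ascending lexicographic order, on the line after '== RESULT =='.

Compute (G \ add) ∪ pre:
  G ∩ del = {}  (empty — regression defined)
  G \ add = {at(office), have(k4), locked(d_hall_bay)} \ {at(office)} = {have(k4), locked(d_hall_bay)}
  ∪ pre   = {have(k4), locked(d_hall_bay)} ∪ {at(hall), open(d_hall_office)}
          = {at(hall), have(k4), locked(d_hall_bay), open(d_hall_office)}

== RESULT ==
["at(hall)", "have(k4)", "locked(d_hall_bay)", "open(d_hall_office)"]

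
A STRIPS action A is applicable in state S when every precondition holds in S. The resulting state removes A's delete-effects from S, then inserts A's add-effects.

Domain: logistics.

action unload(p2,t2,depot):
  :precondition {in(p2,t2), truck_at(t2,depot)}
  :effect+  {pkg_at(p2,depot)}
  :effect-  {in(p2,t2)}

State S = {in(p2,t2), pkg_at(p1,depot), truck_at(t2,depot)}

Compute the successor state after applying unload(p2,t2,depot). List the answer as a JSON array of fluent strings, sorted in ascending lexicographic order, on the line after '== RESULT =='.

Compute (S \ del) ∪ add:
  pre ⊆ S: {in(p2,t2), truck_at(t2,depot)} ⊆ S  — applicable
  S \ del = {pkg_at(p1,depot), truck_at(t2,depot)}
  ∪ add   = {pkg_at(p1,depot), pkg_at(p2,depot), truck_at(t2,depot)}

== RESULT ==
["pkg_at(p1,depot)", "pkg_at(p2,depot)", "truck_at(t2,depot)"]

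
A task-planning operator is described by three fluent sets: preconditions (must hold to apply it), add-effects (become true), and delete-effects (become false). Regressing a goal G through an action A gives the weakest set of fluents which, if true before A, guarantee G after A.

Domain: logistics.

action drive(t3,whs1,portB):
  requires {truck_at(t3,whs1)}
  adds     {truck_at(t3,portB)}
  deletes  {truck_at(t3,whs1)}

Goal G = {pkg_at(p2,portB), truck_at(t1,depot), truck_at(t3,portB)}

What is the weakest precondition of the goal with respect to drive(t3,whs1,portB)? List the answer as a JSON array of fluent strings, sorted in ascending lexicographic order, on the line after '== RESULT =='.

Compute (G \ add) ∪ pre:
  G ∩ del = {}  (empty — regression defined)
  G \ add = {pkg_at(p2,portB), truck_at(t1,depot), truck_at(t3,portB)} \ {truck_at(t3,portB)} = {pkg_at(p2,portB), truck_at(t1,depot)}
  ∪ pre   = {pkg_at(p2,portB), truck_at(t1,depot)} ∪ {truck_at(t3,whs1)}
          = {pkg_at(p2,portB), truck_at(t1,depot), truck_at(t3,whs1)}

== RESULT ==
["pkg_at(p2,portB)", "truck_at(t1,depot)", "truck_at(t3,whs1)"]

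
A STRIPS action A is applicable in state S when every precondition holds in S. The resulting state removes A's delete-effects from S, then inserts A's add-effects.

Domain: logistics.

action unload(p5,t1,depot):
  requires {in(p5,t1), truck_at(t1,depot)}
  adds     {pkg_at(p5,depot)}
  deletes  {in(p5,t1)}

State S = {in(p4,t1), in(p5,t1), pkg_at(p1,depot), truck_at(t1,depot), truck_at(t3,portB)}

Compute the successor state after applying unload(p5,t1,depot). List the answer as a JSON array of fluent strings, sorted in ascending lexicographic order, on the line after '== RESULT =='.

Progress:
  pre ⊆ S: {in(p5,t1), truck_at(t1,depot)} ⊆ S  — applicable
  S \ del = {in(p4,t1), pkg_at(p1,depot), truck_at(t1,depot), truck_at(t3,portB)}
  ∪ add   = {in(p4,t1), pkg_at(p1,depot), pkg_at(p5,depot), truck_at(t1,depot), truck_at(t3,portB)}

== RESULT ==
["in(p4,t1)", "pkg_at(p1,depot)", "pkg_at(p5,depot)", "truck_at(t1,depot)", "truck_at(t3,portB)"]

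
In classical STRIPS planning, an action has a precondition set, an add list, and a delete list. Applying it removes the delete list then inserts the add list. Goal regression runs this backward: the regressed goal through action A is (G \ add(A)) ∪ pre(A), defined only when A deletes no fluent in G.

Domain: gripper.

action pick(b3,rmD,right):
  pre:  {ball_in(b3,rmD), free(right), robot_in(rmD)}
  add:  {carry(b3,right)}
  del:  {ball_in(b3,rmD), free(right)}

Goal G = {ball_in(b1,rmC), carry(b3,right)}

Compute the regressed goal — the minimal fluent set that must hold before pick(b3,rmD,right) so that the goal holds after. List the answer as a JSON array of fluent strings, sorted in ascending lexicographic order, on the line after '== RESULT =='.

Regress:
  G ∩ del = {}  (empty — regression defined)
  G \ add = {ball_in(b1,rmC), carry(b3,right)} \ {carry(b3,right)} = {ball_in(b1,rmC)}
  ∪ pre   = {ball_in(b1,rmC)} ∪ {ball_in(b3,rmD), free(right), robot_in(rmD)}
          = {ball_in(b1,rmC), ball_in(b3,rmD), free(right), robot_in(rmD)}

== RESULT ==
["ball_in(b1,rmC)", "ball_in(b3,rmD)", "free(right)", "robot_in(rmD)"]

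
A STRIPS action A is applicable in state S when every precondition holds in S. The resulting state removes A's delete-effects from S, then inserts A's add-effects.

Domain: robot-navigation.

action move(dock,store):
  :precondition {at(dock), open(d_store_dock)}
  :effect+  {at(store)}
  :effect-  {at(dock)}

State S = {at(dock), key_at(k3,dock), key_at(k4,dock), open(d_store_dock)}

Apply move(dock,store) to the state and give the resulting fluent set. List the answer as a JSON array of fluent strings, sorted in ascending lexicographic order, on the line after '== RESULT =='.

Compute (S \ del) ∪ add:
  pre ⊆ S: {at(dock), open(d_store_dock)} ⊆ S  — applicable
  S \ del = {key_at(k3,dock), key_at(k4,dock), open(d_store_dock)}
  ∪ add   = {at(store), key_at(k3,dock), key_at(k4,dock), open(d_store_dock)}

== RESULT ==
["at(store)", "key_at(k3,dock)", "key_at(k4,dock)", "open(d_store_dock)"]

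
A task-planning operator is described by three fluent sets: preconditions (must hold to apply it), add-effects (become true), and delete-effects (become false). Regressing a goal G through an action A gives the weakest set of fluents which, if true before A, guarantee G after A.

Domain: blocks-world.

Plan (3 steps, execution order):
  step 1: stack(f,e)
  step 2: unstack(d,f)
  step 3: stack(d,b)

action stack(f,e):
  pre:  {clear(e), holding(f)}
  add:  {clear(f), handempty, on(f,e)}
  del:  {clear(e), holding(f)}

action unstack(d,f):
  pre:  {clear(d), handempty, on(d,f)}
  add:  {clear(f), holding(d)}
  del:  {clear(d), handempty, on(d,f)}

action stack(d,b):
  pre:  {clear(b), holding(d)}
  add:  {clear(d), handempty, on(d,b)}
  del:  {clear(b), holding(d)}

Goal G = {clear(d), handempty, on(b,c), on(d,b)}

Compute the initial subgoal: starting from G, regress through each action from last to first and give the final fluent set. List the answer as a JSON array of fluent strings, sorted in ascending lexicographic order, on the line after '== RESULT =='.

Work backward from the goal:
  through step 3 (stack(d,b)): drop {clear(d), handempty, on(d,b)}, keep {on(b,c)}, require {clear(b), holding(d)}
    → {clear(b), holding(d), on(b,c)}
  through step 2 (unstack(d,f)): drop {holding(d)}, keep {clear(b), on(b,c)}, require {clear(d), handempty, on(d,f)}
    → {clear(b), clear(d), handempty, on(b,c), on(d,f)}
  through step 1 (stack(f,e)): drop {handempty}, keep {clear(b), clear(d), on(b,c), on(d,f)}, require {clear(e), holding(f)}
    → {clear(b), clear(d), clear(e), holding(f), on(b,c), on(d,f)}

== RESULT ==
["clear(b)", "clear(d)", "clear(e)", "holding(f)", "on(b,c)", "on(d,f)"]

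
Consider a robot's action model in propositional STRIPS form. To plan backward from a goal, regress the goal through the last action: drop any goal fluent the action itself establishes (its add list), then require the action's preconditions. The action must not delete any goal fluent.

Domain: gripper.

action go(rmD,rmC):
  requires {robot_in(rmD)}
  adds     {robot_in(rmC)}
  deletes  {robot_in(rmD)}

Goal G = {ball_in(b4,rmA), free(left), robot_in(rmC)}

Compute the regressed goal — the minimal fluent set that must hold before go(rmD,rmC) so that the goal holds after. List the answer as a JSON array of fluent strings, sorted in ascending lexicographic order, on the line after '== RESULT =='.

Compute (G \ add) ∪ pre:
  G ∩ del = {}  (empty — regression defined)
  G \ add = {ball_in(b4,rmA), free(left), robot_in(rmC)} \ {robot_in(rmC)} = {ball_in(b4,rmA), free(left)}
  ∪ pre   = {ball_in(b4,rmA), free(left)} ∪ {robot_in(rmD)}
          = {ball_in(b4,rmA), free(left), robot_in(rmD)}

== RESULT ==
["ball_in(b4,rmA)", "free(left)", "robot_in(rmD)"]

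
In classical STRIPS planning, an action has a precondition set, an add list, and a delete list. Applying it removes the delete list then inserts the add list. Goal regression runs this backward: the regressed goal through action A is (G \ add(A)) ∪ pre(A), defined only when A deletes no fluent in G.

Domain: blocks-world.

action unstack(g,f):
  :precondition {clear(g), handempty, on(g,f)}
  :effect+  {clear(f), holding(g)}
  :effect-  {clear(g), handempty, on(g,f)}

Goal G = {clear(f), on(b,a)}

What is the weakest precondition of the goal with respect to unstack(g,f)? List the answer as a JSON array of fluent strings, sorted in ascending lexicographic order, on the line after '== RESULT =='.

Compute (G \ add) ∪ pre:
  G ∩ del = {}  (empty — regression defined)
  G \ add = {clear(f), on(b,a)} \ {clear(f), holding(g)} = {on(b,a)}
  ∪ pre   = {on(b,a)} ∪ {clear(g), handempty, on(g,f)}
          = {clear(g), handempty, on(b,a), on(g,f)}

== RESULT ==
["clear(g)", "handempty", "on(b,a)", "on(g,f)"]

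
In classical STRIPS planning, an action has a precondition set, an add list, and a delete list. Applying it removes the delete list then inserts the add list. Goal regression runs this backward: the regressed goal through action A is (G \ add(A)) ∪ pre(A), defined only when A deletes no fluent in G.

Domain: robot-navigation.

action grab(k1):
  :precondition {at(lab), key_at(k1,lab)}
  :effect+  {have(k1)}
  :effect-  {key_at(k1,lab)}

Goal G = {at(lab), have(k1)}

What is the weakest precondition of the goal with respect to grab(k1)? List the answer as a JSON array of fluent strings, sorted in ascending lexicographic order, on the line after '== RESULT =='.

Regress:
  G ∩ del = {}  (empty — regression defined)
  G \ add = {at(lab), have(k1)} \ {have(k1)} = {at(lab)}
  ∪ pre   = {at(lab)} ∪ {at(lab), key_at(k1,lab)}
          = {at(lab), key_at(k1,lab)}

== RESULT ==
["at(lab)", "key_at(k1,lab)"]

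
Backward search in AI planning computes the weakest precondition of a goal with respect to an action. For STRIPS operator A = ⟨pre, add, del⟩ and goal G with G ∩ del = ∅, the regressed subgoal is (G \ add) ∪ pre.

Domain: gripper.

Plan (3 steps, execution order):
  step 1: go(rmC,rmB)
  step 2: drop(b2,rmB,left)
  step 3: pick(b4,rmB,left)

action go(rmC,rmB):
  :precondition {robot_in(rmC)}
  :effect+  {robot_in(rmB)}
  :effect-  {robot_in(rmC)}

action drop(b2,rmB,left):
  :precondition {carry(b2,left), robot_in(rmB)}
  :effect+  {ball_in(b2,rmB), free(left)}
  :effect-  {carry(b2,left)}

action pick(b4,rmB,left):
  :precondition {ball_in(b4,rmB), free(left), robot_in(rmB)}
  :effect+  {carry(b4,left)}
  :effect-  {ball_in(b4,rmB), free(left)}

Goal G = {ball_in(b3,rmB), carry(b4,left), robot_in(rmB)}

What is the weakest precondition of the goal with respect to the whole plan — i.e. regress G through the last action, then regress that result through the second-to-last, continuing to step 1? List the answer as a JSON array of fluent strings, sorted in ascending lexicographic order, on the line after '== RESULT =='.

Regress step by step:
  through step 3 (pick(b4,rmB,left)): drop {carry(b4,left)}, keep {ball_in(b3,rmB), robot_in(rmB)}, require {ball_in(b4,rmB), free(left), robot_in(rmB)}
    → {ball_in(b3,rmB), ball_in(b4,rmB), free(left), robot_in(rmB)}
  through step 2 (drop(b2,rmB,left)): drop {free(left)}, keep {ball_in(b3,rmB), ball_in(b4,rmB), robot_in(rmB)}, require {carry(b2,left), robot_in(rmB)}
    → {ball_in(b3,rmB), ball_in(b4,rmB), carry(b2,left), robot_in(rmB)}
  through step 1 (go(rmC,rmB)): drop {robot_in(rmB)}, keep {ball_in(b3,rmB), ball_in(b4,rmB), carry(b2,left)}, require {robot_in(rmC)}
    → {ball_in(b3,rmB), ball_in(b4,rmB), carry(b2,left), robot_in(rmC)}

== RESULT ==
["ball_in(b3,rmB)", "ball_in(b4,rmB)", "carry(b2,left)", "robot_in(rmC)"]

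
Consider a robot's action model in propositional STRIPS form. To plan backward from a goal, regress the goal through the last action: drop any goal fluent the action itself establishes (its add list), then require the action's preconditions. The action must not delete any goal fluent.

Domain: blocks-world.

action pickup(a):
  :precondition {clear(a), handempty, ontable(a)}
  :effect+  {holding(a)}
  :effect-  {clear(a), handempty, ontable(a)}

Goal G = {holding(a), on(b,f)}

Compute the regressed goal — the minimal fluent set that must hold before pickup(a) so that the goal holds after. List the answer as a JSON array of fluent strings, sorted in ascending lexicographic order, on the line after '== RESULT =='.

Compute (G \ add) ∪ pre:
  G ∩ del = {}  (empty — regression defined)
  G \ add = {holding(a), on(b,f)} \ {holding(a)} = {on(b,f)}
  ∪ pre   = {on(b,f)} ∪ {clear(a), handempty, ontable(a)}
          = {clear(a), handempty, on(b,f), ontable(a)}

== RESULT ==
["clear(a)", "handempty", "on(b,f)", "ontable(a)"]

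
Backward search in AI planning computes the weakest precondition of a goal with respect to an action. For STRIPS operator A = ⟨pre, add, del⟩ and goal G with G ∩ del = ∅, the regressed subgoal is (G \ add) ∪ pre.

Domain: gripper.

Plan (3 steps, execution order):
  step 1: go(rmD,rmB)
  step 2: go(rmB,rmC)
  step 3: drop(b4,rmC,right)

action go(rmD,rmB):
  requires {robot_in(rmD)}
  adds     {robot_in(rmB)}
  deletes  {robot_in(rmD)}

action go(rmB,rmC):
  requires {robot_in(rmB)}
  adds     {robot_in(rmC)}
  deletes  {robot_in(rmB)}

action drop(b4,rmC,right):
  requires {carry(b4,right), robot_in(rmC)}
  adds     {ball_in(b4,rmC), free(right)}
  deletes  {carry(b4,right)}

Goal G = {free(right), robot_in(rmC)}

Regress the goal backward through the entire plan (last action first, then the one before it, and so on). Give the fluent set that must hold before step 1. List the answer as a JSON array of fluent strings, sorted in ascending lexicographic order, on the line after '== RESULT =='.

Work backward from the goal:
  through step 3 (drop(b4,rmC,right)): drop {free(right)}, keep {robot_in(rmC)}, require {carry(b4,right), robot_in(rmC)}
    → {carry(b4,right), robot_in(rmC)}
  through step 2 (go(rmB,rmC)): drop {robot_in(rmC)}, keep {carry(b4,right)}, require {robot_in(rmB)}
    → {carry(b4,right), robot_in(rmB)}
  through step 1 (go(rmD,rmB)): drop {robot_in(rmB)}, keep {carry(b4,right)}, require {robot_in(rmD)}
    → {carry(b4,right), robot_in(rmD)}

== RESULT ==
["carry(b4,right)", "robot_in(rmD)"]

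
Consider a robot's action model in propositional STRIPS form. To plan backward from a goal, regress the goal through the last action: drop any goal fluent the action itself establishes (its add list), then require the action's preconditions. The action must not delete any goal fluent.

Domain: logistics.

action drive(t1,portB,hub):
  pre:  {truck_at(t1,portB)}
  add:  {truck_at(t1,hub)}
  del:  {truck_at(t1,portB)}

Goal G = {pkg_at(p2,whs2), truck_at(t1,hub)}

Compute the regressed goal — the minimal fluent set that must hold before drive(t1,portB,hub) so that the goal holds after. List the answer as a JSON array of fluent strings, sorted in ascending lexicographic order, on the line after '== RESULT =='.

Compute (G \ add) ∪ pre:
  G ∩ del = {}  (empty — regression defined)
  G \ add = {pkg_at(p2,whs2), truck_at(t1,hub)} \ {truck_at(t1,hub)} = {pkg_at(p2,whs2)}
  ∪ pre   = {pkg_at(p2,whs2)} ∪ {truck_at(t1,portB)}
          = {pkg_at(p2,whs2), truck_at(t1,portB)}

== RESULT ==
["pkg_at(p2,whs2)", "truck_at(t1,portB)"]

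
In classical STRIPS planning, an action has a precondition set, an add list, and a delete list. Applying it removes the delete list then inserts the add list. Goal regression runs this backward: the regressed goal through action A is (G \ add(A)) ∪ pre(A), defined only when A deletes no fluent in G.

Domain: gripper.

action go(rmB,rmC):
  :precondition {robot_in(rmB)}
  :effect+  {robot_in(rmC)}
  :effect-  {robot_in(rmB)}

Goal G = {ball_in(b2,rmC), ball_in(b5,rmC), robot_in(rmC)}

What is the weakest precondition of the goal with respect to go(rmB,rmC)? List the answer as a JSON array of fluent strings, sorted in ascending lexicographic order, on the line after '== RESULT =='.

Regress:
  G ∩ del = {}  (empty — regression defined)
  G \ add = {ball_in(b2,rmC), ball_in(b5,rmC), robot_in(rmC)} \ {robot_in(rmC)} = {ball_in(b2,rmC), ball_in(b5,rmC)}
  ∪ pre   = {ball_in(b2,rmC), ball_in(b5,rmC)} ∪ {robot_in(rmB)}
          = {ball_in(b2,rmC), ball_in(b5,rmC), robot_in(rmB)}

== RESULT ==
["ball_in(b2,rmC)", "ball_in(b5,rmC)", "robot_in(rmB)"]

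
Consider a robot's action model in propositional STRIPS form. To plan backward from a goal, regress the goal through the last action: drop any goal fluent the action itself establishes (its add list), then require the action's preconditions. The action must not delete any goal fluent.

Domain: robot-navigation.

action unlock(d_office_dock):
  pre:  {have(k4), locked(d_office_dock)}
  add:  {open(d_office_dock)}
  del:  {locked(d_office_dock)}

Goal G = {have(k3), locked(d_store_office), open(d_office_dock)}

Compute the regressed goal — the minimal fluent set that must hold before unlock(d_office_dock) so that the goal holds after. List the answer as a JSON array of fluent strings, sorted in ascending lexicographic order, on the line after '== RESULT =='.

Compute (G \ add) ∪ pre:
  G ∩ del = {}  (empty — regression defined)
  G \ add = {have(k3), locked(d_store_office), open(d_office_dock)} \ {open(d_office_dock)} = {have(k3), locked(d_store_office)}
  ∪ pre   = {have(k3), locked(d_store_office)} ∪ {have(k4), locked(d_office_dock)}
          = {have(k3), have(k4), locked(d_office_dock), locked(d_store_office)}

== RESULT ==
["have(k3)", "have(k4)", "locked(d_office_dock)", "locked(d_store_office)"]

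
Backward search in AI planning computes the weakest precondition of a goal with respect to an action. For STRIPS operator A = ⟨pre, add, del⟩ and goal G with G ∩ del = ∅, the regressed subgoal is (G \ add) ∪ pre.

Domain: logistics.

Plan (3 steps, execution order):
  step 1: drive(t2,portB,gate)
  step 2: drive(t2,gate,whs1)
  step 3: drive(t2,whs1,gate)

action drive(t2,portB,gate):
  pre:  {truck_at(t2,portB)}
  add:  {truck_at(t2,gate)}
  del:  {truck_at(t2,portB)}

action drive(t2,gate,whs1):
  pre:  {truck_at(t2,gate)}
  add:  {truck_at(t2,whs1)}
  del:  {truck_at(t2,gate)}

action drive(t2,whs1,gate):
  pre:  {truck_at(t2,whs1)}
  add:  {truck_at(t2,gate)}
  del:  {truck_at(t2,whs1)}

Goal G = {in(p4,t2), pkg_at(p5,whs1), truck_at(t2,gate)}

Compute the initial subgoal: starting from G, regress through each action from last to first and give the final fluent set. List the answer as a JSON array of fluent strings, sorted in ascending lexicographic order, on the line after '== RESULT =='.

Work backward from the goal:
  through step 3 (drive(t2,whs1,gate)): drop {truck_at(t2,gate)}, keep {in(p4,t2), pkg_at(p5,whs1)}, require {truck_at(t2,whs1)}
    → {in(p4,t2), pkg_at(p5,whs1), truck_at(t2,whs1)}
  through step 2 (drive(t2,gate,whs1)): drop {truck_at(t2,whs1)}, keep {in(p4,t2), pkg_at(p5,whs1)}, require {truck_at(t2,gate)}
    → {in(p4,t2), pkg_at(p5,whs1), truck_at(t2,gate)}
  through step 1 (drive(t2,portB,gate)): drop {truck_at(t2,gate)}, keep {in(p4,t2), pkg_at(p5,whs1)}, require {truck_at(t2,portB)}
    → {in(p4,t2), pkg_at(p5,whs1), truck_at(t2,portB)}

== RESULT ==
["in(p4,t2)", "pkg_at(p5,whs1)", "truck_at(t2,portB)"]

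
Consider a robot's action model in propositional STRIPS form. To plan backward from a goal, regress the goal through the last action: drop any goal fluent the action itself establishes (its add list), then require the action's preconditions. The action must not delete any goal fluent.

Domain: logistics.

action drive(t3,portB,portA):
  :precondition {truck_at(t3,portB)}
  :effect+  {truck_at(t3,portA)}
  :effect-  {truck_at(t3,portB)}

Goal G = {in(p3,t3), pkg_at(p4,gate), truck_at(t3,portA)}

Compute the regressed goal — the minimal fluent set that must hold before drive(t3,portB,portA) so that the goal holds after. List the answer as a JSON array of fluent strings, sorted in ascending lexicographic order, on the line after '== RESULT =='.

Compute (G \ add) ∪ pre:
  G ∩ del = {}  (empty — regression defined)
  G \ add = {in(p3,t3), pkg_at(p4,gate), truck_at(t3,portA)} \ {truck_at(t3,portA)} = {in(p3,t3), pkg_at(p4,gate)}
  ∪ pre   = {in(p3,t3), pkg_at(p4,gate)} ∪ {truck_at(t3,portB)}
          = {in(p3,t3), pkg_at(p4,gate), truck_at(t3,portB)}

== RESULT ==
["in(p3,t3)", "pkg_at(p4,gate)", "truck_at(t3,portB)"]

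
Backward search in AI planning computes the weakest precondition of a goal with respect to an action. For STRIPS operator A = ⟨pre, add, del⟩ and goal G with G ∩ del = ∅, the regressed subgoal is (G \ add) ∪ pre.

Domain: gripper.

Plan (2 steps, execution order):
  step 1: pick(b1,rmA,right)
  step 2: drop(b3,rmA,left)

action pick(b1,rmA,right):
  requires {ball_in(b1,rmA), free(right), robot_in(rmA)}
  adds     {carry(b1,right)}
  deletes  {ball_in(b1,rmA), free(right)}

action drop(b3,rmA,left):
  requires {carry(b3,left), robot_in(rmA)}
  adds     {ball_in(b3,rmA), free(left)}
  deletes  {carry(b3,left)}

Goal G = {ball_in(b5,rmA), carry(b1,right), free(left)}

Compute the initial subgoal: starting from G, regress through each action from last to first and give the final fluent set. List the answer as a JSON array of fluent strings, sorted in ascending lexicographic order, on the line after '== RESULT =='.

Regress step by step:
  through step 2 (drop(b3,rmA,left)): drop {free(left)}, keep {ball_in(b5,rmA), carry(b1,right)}, require {carry(b3,left), robot_in(rmA)}
    → {ball_in(b5,rmA), carry(b1,right), carry(b3,left), robot_in(rmA)}
  through step 1 (pick(b1,rmA,right)): drop {carry(b1,right)}, keep {ball_in(b5,rmA), carry(b3,left), robot_in(rmA)}, require {ball_in(b1,rmA), free(right), robot_in(rmA)}
    → {ball_in(b1,rmA), ball_in(b5,rmA), carry(b3,left), free(right), robot_in(rmA)}

== RESULT ==
["ball_in(b1,rmA)", "ball_in(b5,rmA)", "carry(b3,left)", "free(right)", "robot_in(rmA)"]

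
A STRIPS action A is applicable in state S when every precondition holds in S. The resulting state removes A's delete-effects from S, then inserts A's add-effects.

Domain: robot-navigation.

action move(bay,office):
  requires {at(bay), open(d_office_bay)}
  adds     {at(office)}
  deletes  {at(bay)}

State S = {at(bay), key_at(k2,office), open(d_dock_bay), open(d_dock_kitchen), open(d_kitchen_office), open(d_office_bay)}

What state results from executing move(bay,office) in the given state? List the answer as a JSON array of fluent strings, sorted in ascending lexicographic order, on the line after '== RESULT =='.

Progress:
  pre ⊆ S: {at(bay), open(d_office_bay)} ⊆ S  — applicable
  S \ del = {key_at(k2,office), open(d_dock_bay), open(d_dock_kitchen), open(d_kitchen_office), open(d_office_bay)}
  ∪ add   = {at(office), key_at(k2,office), open(d_dock_bay), open(d_dock_kitchen), open(d_kitchen_office), open(d_office_bay)}

== RESULT ==
["at(office)", "key_at(k2,office)", "open(d_dock_bay)", "open(d_dock_kitchen)", "open(d_kitchen_office)", "open(d_office_bay)"]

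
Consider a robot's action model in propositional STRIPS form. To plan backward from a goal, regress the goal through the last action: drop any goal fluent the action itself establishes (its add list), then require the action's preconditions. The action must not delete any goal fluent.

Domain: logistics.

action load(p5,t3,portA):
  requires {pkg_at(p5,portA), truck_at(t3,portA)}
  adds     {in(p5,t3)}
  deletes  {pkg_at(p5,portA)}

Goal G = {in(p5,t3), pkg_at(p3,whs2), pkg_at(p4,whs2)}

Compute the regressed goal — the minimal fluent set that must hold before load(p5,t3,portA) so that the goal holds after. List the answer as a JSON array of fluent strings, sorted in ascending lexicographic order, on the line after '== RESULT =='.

Compute (G \ add) ∪ pre:
  G ∩ del = {}  (empty — regression defined)
  G \ add = {in(p5,t3), pkg_at(p3,whs2), pkg_at(p4,whs2)} \ {in(p5,t3)} = {pkg_at(p3,whs2), pkg_at(p4,whs2)}
  ∪ pre   = {pkg_at(p3,whs2), pkg_at(p4,whs2)} ∪ {pkg_at(p5,portA), truck_at(t3,portA)}
          = {pkg_at(p3,whs2), pkg_at(p4,whs2), pkg_at(p5,portA), truck_at(t3,portA)}

== RESULT ==
["pkg_at(p3,whs2)", "pkg_at(p4,whs2)", "pkg_at(p5,portA)", "truck_at(t3,portA)"]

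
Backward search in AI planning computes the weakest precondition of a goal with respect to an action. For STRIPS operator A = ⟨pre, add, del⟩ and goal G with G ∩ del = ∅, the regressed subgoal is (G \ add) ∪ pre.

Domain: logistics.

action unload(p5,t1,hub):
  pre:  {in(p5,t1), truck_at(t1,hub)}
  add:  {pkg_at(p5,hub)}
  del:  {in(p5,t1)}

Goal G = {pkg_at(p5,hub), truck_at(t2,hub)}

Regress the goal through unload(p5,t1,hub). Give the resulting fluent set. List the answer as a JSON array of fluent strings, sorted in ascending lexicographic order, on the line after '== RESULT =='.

Compute (G \ add) ∪ pre:
  G ∩ del = {}  (empty — regression defined)
  G \ add = {pkg_at(p5,hub), truck_at(t2,hub)} \ {pkg_at(p5,hub)} = {truck_at(t2,hub)}
  ∪ pre   = {truck_at(t2,hub)} ∪ {in(p5,t1), truck_at(t1,hub)}
          = {in(p5,t1), truck_at(t1,hub), truck_at(t2,hub)}

== RESULT ==
["in(p5,t1)", "truck_at(t1,hub)", "truck_at(t2,hub)"]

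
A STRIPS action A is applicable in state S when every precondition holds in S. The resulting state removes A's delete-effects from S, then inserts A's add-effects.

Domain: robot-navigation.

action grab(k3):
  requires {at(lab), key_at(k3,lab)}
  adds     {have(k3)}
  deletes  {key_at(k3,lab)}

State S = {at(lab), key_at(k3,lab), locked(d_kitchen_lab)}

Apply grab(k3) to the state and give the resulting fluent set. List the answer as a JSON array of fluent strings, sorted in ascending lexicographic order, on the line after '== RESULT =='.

Compute (S \ del) ∪ add:
  pre ⊆ S: {at(lab), key_at(k3,lab)} ⊆ S  — applicable
  S \ del = {at(lab), locked(d_kitchen_lab)}
  ∪ add   = {at(lab), have(k3), locked(d_kitchen_lab)}

== RESULT ==
["at(lab)", "have(k3)", "locked(d_kitchen_lab)"]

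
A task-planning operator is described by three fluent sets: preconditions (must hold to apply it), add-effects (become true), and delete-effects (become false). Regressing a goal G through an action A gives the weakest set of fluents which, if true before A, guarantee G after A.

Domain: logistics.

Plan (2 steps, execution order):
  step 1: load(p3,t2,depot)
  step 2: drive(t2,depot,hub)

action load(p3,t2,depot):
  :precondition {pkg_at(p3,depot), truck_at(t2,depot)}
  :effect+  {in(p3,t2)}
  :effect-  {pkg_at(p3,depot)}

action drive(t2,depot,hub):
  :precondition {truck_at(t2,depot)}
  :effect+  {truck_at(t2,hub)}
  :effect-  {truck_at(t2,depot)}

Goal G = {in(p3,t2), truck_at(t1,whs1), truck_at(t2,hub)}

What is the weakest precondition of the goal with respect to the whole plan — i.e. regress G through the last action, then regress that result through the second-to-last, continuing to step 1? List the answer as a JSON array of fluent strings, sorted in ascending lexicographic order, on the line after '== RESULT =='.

Work backward from the goal:
  through step 2 (drive(t2,depot,hub)): drop {truck_at(t2,hub)}, keep {in(p3,t2), truck_at(t1,whs1)}, require {truck_at(t2,depot)}
    → {in(p3,t2), truck_at(t1,whs1), truck_at(t2,depot)}
  through step 1 (load(p3,t2,depot)): drop {in(p3,t2)}, keep {truck_at(t1,whs1), truck_at(t2,depot)}, require {pkg_at(p3,depot), truck_at(t2,depot)}
    → {pkg_at(p3,depot), truck_at(t1,whs1), truck_at(t2,depot)}

== RESULT ==
["pkg_at(p3,depot)", "truck_at(t1,whs1)", "truck_at(t2,depot)"]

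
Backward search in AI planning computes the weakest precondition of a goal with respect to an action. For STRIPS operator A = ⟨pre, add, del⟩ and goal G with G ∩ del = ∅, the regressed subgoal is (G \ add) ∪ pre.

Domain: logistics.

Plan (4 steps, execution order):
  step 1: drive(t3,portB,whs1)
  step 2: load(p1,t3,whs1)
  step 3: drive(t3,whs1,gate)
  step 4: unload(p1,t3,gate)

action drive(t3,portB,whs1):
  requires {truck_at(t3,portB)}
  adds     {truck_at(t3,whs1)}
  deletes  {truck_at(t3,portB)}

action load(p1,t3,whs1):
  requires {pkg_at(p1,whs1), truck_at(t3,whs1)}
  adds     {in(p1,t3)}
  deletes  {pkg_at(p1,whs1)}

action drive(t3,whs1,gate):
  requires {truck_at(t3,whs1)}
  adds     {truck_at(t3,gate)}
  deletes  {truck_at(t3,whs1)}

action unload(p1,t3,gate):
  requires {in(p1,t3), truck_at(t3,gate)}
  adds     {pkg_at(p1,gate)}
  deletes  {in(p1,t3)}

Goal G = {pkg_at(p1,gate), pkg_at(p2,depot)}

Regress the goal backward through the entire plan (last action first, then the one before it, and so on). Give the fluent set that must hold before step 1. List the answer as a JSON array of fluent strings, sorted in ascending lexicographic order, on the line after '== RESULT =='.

Work backward from the goal:
  through step 4 (unload(p1,t3,gate)): drop {pkg_at(p1,gate)}, keep {pkg_at(p2,depot)}, require {in(p1,t3), truck_at(t3,gate)}
    → {in(p1,t3), pkg_at(p2,depot), truck_at(t3,gate)}
  through step 3 (drive(t3,whs1,gate)): drop {truck_at(t3,gate)}, keep {in(p1,t3), pkg_at(p2,depot)}, require {truck_at(t3,whs1)}
    → {in(p1,t3), pkg_at(p2,depot), truck_at(t3,whs1)}
  through step 2 (load(p1,t3,whs1)): drop {in(p1,t3)}, keep {pkg_at(p2,depot), truck_at(t3,whs1)}, require {pkg_at(p1,whs1), truck_at(t3,whs1)}
    → {pkg_at(p1,whs1), pkg_at(p2,depot), truck_at(t3,whs1)}
  through step 1 (drive(t3,portB,whs1)): drop {truck_at(t3,whs1)}, keep {pkg_at(p1,whs1), pkg_at(p2,depot)}, require {truck_at(t3,portB)}
    → {pkg_at(p1,whs1), pkg_at(p2,depot), truck_at(t3,portB)}

== RESULT ==
["pkg_at(p1,whs1)", "pkg_at(p2,depot)", "truck_at(t3,portB)"]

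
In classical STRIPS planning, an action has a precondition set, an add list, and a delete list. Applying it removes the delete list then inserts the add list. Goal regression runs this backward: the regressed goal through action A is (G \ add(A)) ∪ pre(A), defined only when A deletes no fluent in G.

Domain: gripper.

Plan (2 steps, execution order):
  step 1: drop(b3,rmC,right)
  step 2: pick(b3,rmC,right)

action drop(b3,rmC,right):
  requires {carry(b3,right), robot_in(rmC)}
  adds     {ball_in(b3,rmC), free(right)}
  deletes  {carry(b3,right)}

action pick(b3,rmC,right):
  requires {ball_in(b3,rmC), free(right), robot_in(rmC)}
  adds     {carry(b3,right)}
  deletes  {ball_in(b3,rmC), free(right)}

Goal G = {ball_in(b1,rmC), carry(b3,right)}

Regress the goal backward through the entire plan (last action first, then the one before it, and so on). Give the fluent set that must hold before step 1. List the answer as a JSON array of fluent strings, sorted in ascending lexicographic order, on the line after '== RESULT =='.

Regress step by step:
  through step 2 (pick(b3,rmC,right)): drop {carry(b3,right)}, keep {ball_in(b1,rmC)}, require {ball_in(b3,rmC), free(right), robot_in(rmC)}
    → {ball_in(b1,rmC), ball_in(b3,rmC), free(right), robot_in(rmC)}
  through step 1 (drop(b3,rmC,right)): drop {ball_in(b3,rmC), free(right)}, keep {ball_in(b1,rmC), robot_in(rmC)}, require {carry(b3,right), robot_in(rmC)}
    → {ball_in(b1,rmC), carry(b3,right), robot_in(rmC)}

== RESULT ==
["ball_in(b1,rmC)", "carry(b3,right)", "robot_in(rmC)"]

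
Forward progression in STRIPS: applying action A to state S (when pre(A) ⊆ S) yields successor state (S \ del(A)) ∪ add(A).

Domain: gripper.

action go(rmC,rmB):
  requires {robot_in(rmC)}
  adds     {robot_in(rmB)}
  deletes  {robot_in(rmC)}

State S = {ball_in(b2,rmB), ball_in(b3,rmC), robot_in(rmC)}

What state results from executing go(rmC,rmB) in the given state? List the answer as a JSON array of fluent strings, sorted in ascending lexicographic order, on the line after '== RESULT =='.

Progress:
  pre ⊆ S: {robot_in(rmC)} ⊆ S  — applicable
  S \ del = {ball_in(b2,rmB), ball_in(b3,rmC)}
  ∪ add   = {ball_in(b2,rmB), ball_in(b3,rmC), robot_in(rmB)}

== RESULT ==
["ball_in(b2,rmB)", "ball_in(b3,rmC)", "robot_in(rmB)"]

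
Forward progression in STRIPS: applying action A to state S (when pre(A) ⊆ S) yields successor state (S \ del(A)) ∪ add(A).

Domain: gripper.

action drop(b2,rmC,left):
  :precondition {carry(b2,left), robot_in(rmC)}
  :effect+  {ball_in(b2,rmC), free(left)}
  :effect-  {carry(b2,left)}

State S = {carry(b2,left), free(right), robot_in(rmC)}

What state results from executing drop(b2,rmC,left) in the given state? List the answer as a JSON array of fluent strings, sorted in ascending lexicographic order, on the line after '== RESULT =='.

Progress:
  pre ⊆ S: {carry(b2,left), robot_in(rmC)} ⊆ S  — applicable
  S \ del = {free(right), robot_in(rmC)}
  ∪ add   = {ball_in(b2,rmC), free(left), free(right), robot_in(rmC)}

== RESULT ==
["ball_in(b2,rmC)", "free(left)", "free(right)", "robot_in(rmC)"]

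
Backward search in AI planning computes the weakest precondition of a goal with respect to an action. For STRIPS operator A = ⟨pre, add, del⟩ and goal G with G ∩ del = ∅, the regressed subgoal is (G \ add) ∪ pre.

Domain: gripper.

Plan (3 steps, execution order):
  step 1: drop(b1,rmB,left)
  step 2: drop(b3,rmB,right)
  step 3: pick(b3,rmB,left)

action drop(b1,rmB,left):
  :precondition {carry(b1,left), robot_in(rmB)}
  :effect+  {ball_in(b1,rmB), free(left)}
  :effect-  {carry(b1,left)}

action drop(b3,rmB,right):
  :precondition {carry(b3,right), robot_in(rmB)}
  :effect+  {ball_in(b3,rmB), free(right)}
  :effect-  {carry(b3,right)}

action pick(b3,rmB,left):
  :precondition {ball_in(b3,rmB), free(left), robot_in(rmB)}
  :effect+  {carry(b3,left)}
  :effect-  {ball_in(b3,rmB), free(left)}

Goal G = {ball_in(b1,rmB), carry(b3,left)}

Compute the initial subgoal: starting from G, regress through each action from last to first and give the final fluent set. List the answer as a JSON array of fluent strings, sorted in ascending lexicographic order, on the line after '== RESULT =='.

Work backward from the goal:
  through step 3 (pick(b3,rmB,left)): drop {carry(b3,left)}, keep {ball_in(b1,rmB)}, require {ball_in(b3,rmB), free(left), robot_in(rmB)}
    → {ball_in(b1,rmB), ball_in(b3,rmB), free(left), robot_in(rmB)}
  through step 2 (drop(b3,rmB,right)): drop {ball_in(b3,rmB)}, keep {ball_in(b1,rmB), free(left), robot_in(rmB)}, require {carry(b3,right), robot_in(rmB)}
    → {ball_in(b1,rmB), carry(b3,right), free(left), robot_in(rmB)}
  through step 1 (drop(b1,rmB,left)): drop {ball_in(b1,rmB), free(left)}, keep {carry(b3,right), robot_in(rmB)}, require {carry(b1,left), robot_in(rmB)}
    → {carry(b1,left), carry(b3,right), robot_in(rmB)}

== RESULT ==
["carry(b1,left)", "carry(b3,right)", "robot_in(rmB)"]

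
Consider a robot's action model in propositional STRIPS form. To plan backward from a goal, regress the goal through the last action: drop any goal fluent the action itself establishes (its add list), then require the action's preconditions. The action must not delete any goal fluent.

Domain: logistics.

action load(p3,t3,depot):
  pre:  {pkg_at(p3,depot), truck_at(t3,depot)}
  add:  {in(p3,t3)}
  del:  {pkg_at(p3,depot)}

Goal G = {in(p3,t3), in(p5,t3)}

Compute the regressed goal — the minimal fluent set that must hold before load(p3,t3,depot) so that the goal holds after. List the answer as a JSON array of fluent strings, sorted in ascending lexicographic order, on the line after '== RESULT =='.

Compute (G \ add) ∪ pre:
  G ∩ del = {}  (empty — regression defined)
  G \ add = {in(p3,t3), in(p5,t3)} \ {in(p3,t3)} = {in(p5,t3)}
  ∪ pre   = {in(p5,t3)} ∪ {pkg_at(p3,depot), truck_at(t3,depot)}
          = {in(p5,t3), pkg_at(p3,depot), truck_at(t3,depot)}

== RESULT ==
["in(p5,t3)", "pkg_at(p3,depot)", "truck_at(t3,depot)"]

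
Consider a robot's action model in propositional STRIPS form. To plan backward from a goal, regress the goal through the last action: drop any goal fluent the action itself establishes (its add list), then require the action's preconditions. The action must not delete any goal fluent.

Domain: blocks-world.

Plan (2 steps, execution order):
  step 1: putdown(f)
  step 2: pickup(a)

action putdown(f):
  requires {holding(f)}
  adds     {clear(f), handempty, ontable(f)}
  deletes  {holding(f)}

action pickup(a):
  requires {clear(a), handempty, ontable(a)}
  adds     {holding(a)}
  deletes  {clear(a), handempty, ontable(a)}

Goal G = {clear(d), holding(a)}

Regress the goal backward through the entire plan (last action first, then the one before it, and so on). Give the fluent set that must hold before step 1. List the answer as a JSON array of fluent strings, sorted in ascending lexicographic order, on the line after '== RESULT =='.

Work backward from the goal:
  through step 2 (pickup(a)): drop {holding(a)}, keep {clear(d)}, require {clear(a), handempty, ontable(a)}
    → {clear(a), clear(d), handempty, ontable(a)}
  through step 1 (putdown(f)): drop {handempty}, keep {clear(a), clear(d), ontable(a)}, require {holding(f)}
    → {clear(a), clear(d), holding(f), ontable(a)}

== RESULT ==
["clear(a)", "clear(d)", "holding(f)", "ontable(a)"]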